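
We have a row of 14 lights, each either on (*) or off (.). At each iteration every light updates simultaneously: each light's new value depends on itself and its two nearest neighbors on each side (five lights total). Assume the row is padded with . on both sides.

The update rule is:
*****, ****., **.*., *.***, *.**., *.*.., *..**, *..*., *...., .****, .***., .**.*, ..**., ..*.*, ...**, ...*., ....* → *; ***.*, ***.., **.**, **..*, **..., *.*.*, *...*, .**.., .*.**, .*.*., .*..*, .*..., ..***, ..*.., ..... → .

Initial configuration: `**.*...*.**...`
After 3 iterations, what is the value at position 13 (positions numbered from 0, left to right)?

*

iteration 1: ****..**.*..*.
iteration 2: .**..*****.*..
iteration 3: **..*.***.**.*
position 13 holds *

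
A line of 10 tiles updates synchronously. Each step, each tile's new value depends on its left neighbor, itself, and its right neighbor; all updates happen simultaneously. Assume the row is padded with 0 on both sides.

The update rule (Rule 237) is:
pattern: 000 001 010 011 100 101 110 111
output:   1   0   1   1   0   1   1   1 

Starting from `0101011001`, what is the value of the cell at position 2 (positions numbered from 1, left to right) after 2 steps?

step 1: 0111111001
step 2: 0111111001
position 2 holds 1

1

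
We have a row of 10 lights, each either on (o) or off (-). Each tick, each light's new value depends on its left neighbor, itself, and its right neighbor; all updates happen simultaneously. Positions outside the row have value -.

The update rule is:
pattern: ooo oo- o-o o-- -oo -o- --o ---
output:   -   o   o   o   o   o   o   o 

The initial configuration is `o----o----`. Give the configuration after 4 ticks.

oooooooooo
o--------o
oooooooooo  (repeats tick 1; period 2)
tick 4: o--------o

o--------o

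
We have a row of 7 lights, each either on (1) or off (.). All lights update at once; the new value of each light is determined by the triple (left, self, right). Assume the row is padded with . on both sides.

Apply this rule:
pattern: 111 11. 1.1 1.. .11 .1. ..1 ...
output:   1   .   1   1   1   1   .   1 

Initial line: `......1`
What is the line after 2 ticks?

tick 1: 11111.1
tick 2: 1111.11

1111.11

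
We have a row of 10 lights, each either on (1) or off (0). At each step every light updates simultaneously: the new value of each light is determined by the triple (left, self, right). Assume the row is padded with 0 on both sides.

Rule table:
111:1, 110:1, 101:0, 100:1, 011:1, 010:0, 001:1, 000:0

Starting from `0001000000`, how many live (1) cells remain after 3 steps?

4

0010100000
0100010000
1010101000
count of 1: 4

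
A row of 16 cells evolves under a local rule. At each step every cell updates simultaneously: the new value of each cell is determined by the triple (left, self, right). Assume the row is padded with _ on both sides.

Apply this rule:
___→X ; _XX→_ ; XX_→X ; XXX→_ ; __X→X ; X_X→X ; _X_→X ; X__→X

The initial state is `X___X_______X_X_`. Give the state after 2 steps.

XXXXXXXXXXXXXXXX
_______________X

_______________X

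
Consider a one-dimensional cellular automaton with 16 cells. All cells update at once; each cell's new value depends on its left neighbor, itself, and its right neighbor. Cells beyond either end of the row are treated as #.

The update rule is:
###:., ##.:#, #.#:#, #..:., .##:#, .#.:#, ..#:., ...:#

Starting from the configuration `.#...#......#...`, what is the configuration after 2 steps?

.#######..######

##.#.#.####.#.#.
.#######..######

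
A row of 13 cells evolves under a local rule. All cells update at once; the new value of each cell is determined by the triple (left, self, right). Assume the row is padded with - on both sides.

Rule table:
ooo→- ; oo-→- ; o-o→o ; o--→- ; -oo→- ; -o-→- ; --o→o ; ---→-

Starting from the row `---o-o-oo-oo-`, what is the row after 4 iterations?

--o-o-o--o---
-o-o-o--o----
o-o-o--o-----
-o-o--o------

-o-o--o------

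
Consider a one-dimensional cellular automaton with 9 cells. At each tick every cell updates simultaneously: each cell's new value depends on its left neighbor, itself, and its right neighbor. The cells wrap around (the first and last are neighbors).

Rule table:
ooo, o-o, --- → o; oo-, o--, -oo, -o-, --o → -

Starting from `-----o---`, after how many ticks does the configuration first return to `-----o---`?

tick 1: oooo---oo
tick 2: ooo--o--o
tick 3: oo-------
tick 4: ---ooooo-
tick 5: oo--ooo--
tick 6: -----o---

6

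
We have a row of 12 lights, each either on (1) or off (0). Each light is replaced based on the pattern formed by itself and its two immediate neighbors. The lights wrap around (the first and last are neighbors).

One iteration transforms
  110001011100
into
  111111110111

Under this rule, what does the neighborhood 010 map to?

1

At position 5 the neighborhood is 010; the next row has 1 there.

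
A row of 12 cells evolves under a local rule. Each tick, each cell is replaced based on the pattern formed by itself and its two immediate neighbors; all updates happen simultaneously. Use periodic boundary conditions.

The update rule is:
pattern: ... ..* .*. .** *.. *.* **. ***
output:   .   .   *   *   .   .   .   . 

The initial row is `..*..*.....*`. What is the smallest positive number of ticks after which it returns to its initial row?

1

..*..*.....*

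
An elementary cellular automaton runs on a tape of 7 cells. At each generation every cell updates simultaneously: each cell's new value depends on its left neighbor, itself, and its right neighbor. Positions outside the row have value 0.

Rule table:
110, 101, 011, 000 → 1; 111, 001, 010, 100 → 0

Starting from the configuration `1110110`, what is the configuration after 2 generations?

0110010

1011110
0110010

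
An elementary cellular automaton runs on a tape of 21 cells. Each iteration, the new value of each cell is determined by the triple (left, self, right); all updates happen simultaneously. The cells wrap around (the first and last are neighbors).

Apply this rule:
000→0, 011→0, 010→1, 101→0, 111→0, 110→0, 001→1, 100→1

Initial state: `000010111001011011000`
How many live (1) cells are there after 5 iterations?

2

000110000111000000100
001001001000100001110
011111111101110010001
000000000000001111011
100000000000010000000
count of 1: 2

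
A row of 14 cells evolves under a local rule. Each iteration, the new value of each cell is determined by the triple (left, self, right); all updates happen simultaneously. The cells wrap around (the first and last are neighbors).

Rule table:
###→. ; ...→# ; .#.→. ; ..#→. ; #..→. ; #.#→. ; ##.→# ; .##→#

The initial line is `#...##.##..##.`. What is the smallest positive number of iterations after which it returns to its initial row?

2

..#.##.##..##.
#...##.##..##.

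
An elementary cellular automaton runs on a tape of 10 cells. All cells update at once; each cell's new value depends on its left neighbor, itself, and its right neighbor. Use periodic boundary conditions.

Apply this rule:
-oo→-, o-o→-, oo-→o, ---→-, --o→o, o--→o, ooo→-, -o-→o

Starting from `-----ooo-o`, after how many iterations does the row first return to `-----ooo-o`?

15

o---o--o-o
oo-ooooo--
-o-----ooo
-oo---o--o
--oo-ooooo
oo-o-----o
-o-oo---o-
oo--oo-ooo
-ooo-o----
o--o-oo---
oooo--oo-o
---ooo-o--
--o--o-oo-
-ooooo--oo
-----ooo-o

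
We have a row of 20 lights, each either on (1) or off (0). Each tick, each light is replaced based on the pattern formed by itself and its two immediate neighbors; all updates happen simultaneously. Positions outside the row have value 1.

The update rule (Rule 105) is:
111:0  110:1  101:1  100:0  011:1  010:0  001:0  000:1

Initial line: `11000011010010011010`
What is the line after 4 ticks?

01011011100000011101
10111110101111010111
11100011011001101100
00101011111001111100

00101011111001111100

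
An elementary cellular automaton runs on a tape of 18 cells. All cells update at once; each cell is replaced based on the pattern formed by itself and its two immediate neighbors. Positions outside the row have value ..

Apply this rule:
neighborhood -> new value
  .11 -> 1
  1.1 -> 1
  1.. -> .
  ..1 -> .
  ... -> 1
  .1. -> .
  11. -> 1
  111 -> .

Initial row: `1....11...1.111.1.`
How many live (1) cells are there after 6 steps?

7

..11.11.1..11.11..
1.111111...11111.1
.11....1.1.1...11.
.11.11..1.1..1.11.
.11111...1....111.
.1...1.1...11.1.1.
count of 1: 7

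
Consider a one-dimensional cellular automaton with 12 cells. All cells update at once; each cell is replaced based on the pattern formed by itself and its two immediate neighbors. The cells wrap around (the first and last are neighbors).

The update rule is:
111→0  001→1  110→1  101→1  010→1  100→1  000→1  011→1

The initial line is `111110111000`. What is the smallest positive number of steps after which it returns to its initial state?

100011101111
111110111000

2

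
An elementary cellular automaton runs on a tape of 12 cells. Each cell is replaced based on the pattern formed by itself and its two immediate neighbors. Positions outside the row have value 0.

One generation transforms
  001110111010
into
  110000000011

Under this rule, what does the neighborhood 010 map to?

At position 10 the neighborhood is 010; the next row has 1 there.

1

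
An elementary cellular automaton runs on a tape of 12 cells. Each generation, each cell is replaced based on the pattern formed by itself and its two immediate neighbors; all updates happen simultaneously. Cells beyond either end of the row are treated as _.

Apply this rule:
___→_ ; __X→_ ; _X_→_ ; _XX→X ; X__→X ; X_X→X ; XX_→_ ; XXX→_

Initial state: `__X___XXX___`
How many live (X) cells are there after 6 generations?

___X__X__X__
____X__X__X_
_____X__X__X
______X__X__
_______X__X_
________X__X
count of X: 2

2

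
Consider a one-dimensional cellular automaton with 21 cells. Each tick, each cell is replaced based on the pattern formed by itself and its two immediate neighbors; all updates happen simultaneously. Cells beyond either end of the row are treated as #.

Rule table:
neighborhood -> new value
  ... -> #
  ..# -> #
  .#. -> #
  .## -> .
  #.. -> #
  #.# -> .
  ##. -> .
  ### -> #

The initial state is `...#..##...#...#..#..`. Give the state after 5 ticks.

##...####...#########

######..#############
#####.##.############
####......###########
###.######.##########
##...####...#########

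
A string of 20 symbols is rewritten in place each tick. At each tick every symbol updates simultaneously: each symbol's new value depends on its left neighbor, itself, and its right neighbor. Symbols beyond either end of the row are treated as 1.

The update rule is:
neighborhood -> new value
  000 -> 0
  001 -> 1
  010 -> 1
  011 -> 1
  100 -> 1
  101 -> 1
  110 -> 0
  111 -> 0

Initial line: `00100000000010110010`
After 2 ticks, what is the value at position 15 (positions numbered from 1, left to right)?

11110000000111101111
00001000001100011000
position 15 holds 0

0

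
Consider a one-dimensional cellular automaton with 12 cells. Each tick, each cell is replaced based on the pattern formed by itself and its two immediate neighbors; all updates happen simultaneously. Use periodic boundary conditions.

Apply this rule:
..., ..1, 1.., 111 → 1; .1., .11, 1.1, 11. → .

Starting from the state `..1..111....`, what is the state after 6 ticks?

1...11...111

11.11.1.1111
1........111
.11111111.11
..111111....
11.1111.1111
1...11...111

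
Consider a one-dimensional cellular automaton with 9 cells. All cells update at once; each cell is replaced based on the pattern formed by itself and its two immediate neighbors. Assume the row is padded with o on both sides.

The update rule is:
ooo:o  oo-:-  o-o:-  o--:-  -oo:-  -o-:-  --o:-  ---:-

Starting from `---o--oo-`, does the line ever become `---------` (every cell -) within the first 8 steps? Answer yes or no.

yes

---------
all cells are - at step 1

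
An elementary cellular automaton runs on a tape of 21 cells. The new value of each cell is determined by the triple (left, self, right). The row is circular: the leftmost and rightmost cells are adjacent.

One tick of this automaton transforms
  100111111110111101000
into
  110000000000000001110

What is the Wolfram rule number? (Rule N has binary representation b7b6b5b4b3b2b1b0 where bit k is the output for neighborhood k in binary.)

position 4: 111 → 0  (bit 7 = 0)
position 10: 110 → 0  (bit 6 = 0)
position 11: 101 → 0  (bit 5 = 0)
position 1: 100 → 1  (bit 4 = 1)
position 3: 011 → 0  (bit 3 = 0)
position 0: 010 → 1  (bit 2 = 1)
position 2: 001 → 0  (bit 1 = 0)
position 19: 000 → 1  (bit 0 = 1)
bits b7..b0 = 00010101 = 21

21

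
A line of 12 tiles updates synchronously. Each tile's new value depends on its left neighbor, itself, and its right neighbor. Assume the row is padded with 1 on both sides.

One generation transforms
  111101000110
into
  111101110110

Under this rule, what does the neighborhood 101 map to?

0

At position 4 the neighborhood is 101; the next row has 0 there.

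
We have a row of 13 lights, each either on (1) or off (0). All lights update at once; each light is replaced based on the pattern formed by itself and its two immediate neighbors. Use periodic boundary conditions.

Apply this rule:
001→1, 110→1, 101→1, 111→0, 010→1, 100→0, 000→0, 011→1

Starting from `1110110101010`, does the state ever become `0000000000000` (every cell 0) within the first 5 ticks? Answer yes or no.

tick 1: 1011111111111
tick 2: 1110000000000
tick 3: 1010000000001
tick 4: 1110000000011
tick 5: 0010000000110
tick 5 is 0010000000110, still not uniform 0

no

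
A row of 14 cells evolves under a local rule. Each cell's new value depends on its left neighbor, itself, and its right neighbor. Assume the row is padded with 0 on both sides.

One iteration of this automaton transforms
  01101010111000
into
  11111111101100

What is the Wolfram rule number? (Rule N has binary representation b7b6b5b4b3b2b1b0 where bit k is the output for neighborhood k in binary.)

position 9: 111 → 0  (bit 7 = 0)
position 2: 110 → 1  (bit 6 = 1)
position 3: 101 → 1  (bit 5 = 1)
position 11: 100 → 1  (bit 4 = 1)
position 1: 011 → 1  (bit 3 = 1)
position 4: 010 → 1  (bit 2 = 1)
position 0: 001 → 1  (bit 1 = 1)
position 12: 000 → 0  (bit 0 = 0)
bits b7..b0 = 01111110 = 126

126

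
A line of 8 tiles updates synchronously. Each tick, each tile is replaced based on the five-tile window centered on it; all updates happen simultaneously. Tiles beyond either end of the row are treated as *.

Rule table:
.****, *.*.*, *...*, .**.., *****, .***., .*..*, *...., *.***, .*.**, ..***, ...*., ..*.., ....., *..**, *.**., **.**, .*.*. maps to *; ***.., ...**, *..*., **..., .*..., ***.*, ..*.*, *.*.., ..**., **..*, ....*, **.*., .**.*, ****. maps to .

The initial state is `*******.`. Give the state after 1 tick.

*****..*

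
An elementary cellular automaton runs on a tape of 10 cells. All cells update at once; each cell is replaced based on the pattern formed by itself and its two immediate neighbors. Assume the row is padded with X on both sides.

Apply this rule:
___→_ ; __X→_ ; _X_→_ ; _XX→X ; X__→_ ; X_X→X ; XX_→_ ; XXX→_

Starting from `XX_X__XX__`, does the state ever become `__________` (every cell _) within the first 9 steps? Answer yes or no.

yes

step 1: __X___X___
step 2: __________
all cells are _ at step 2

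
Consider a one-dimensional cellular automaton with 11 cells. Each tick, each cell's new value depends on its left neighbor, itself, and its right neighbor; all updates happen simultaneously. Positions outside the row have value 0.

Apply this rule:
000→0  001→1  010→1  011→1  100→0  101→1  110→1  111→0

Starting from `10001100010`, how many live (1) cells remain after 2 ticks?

tick 1: 10011100110
tick 2: 10110101110
count of 1: 7

7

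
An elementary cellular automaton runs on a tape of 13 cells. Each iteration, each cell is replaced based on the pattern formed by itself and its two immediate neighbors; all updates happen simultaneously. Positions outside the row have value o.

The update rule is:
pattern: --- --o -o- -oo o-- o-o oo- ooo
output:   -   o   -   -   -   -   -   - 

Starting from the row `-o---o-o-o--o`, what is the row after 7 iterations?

-----o--o--o-

----o------o-
---o------o--
--o------o--o
-o------o--o-
-------o--o--
------o--o--o
-----o--o--o-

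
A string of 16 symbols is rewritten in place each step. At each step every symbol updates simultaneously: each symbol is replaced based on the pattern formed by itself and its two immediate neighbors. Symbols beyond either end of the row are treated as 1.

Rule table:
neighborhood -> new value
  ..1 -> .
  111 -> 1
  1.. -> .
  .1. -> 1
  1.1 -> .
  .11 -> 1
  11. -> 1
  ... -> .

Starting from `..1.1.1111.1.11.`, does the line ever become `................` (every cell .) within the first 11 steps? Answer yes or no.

no

step 1: ..1.1.1111.1.11.  (fixed point — unchanged through step 11)
step 11 is ..1.1.1111.1.11., still not uniform .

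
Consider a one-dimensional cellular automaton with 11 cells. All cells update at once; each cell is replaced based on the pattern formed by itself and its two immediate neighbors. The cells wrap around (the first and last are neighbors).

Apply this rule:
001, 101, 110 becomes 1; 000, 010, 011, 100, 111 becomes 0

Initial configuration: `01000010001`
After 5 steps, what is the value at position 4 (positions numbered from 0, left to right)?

10000100010
00001000101
00010001010
00100010100
01000101000
position 4 holds 0

0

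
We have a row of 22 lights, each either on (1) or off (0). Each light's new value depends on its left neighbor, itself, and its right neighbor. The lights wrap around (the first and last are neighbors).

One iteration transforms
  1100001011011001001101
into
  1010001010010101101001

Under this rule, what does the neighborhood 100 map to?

1

At position 2 the neighborhood is 100; the next row has 1 there.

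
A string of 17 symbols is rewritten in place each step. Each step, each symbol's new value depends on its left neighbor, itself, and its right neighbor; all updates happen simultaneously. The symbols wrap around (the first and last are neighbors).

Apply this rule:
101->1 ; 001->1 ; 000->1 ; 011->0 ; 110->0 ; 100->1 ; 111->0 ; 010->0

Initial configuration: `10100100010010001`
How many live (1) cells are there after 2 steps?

01011011101101110
10100100010010001
count of 1: 6

6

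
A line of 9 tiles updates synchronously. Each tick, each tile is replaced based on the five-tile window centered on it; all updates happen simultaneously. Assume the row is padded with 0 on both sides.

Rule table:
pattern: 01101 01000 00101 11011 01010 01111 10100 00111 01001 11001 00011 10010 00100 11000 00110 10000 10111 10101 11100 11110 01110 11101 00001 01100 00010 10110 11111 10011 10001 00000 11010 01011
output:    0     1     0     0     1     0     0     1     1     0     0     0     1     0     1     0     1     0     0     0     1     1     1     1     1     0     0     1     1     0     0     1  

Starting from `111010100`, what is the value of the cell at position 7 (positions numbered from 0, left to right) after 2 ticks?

111001010
110000101
position 7 holds 0

0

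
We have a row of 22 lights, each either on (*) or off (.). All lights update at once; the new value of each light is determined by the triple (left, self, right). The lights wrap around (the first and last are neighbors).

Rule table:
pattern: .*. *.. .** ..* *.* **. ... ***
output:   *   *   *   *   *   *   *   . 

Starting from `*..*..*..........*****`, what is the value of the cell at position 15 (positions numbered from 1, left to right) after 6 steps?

******************....
*................*****
******************....  (repeats step 1; period 2)
step 6: *................*****
position 15 holds .

.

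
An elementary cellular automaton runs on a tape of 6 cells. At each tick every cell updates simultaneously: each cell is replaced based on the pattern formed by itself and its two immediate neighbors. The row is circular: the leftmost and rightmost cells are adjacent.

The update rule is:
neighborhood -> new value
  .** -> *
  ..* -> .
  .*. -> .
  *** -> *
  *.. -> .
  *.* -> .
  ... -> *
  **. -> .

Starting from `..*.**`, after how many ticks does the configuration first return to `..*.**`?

....*.
***...
**..*.
*.....
..***.
*.**..
..*...
*...**
..*.**

9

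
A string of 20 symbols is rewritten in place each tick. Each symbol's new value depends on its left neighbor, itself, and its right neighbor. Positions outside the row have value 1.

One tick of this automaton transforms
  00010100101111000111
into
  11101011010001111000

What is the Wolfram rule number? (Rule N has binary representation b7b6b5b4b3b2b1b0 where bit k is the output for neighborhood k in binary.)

position 11: 111 → 0  (bit 7 = 0)
position 13: 110 → 1  (bit 6 = 1)
position 4: 101 → 1  (bit 5 = 1)
position 0: 100 → 1  (bit 4 = 1)
position 10: 011 → 0  (bit 3 = 0)
position 3: 010 → 0  (bit 2 = 0)
position 2: 001 → 1  (bit 1 = 1)
position 1: 000 → 1  (bit 0 = 1)
bits b7..b0 = 01110011 = 115

115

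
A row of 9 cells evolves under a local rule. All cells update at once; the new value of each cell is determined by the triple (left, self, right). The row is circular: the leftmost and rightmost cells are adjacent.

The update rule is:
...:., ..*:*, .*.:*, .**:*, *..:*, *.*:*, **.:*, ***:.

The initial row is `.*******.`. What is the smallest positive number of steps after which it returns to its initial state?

**.....**
.**...**.
****.****
...***...
..**.**..
.*******.

6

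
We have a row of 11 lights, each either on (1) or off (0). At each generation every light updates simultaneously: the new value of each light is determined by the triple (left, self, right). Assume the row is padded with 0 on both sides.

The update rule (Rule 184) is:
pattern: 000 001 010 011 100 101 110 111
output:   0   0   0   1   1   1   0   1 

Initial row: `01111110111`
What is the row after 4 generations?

01101110101

01111101110
01111011101
01110111010
01101110101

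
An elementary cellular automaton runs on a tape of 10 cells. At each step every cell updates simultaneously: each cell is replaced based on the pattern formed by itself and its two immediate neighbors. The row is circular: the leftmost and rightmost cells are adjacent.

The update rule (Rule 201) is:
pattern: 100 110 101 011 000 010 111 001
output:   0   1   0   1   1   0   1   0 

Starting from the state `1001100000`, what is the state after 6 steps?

1101101110

step 1: 0001101110
step 2: 1101101110
step 3: 1101101110  (fixed point — unchanged through step 6)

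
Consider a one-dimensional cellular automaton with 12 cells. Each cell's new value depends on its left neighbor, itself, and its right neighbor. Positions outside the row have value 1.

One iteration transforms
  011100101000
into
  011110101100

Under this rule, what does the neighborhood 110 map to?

At position 3 the neighborhood is 110; the next row has 1 there.

1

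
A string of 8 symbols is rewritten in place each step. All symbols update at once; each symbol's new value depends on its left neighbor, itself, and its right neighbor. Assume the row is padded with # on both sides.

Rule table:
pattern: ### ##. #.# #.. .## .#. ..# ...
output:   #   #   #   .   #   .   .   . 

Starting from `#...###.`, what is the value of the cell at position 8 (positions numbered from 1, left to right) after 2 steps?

#

#...####
#...####
position 8 holds #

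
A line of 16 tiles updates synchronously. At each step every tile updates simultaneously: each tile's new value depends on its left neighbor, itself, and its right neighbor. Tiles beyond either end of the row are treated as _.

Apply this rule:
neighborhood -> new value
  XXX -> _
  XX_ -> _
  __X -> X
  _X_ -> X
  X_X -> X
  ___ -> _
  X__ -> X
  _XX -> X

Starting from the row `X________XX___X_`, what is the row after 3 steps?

XXXX__XX_XX___X_

XX______XX_X_XXX
X_X____XX_XXXX__
XXXX__XX_XX___X_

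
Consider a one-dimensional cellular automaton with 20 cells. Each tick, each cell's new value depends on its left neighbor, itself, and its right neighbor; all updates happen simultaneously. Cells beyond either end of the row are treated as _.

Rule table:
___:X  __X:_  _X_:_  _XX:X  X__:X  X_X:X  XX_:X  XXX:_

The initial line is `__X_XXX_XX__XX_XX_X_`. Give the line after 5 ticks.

_XX_XX_XXXXXXX_X_XX_

X__XX_XXXXX_XXXXXX_X
_X_XXXX___XXX____XX_
__XX__XXX_X_XXXX_XXX
X_XXX_X_XX_XX__XXX_X
_XX_XX_XXXXXXX_X_XX_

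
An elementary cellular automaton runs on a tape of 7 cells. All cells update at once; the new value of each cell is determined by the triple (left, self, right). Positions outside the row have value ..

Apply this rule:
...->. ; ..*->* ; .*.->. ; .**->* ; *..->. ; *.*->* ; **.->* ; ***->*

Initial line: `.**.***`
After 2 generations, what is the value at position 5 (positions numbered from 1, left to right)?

*******
*******
position 5 holds *

*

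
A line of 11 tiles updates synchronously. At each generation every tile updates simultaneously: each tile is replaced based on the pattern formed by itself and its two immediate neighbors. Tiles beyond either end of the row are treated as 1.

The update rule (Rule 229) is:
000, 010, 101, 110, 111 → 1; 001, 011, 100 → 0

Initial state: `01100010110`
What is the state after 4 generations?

11111111011

10101011011
11111101101
11111110110
11111111011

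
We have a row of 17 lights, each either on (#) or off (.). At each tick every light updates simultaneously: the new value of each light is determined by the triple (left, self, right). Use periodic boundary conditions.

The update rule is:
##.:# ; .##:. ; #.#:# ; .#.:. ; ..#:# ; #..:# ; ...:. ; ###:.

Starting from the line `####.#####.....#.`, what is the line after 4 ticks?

...##....##...#.#
#.#.##..#.##.#.#.
.#.#.###.#.##.#.#
#.#.#..##.#.##.#.

#.#.#..##.#.##.#.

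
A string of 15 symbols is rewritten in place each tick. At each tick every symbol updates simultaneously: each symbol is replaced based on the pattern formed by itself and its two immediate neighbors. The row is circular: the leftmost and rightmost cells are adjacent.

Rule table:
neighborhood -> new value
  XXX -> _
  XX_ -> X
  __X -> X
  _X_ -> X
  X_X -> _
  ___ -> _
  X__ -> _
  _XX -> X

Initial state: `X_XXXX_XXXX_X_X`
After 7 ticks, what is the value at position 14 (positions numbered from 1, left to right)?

tick 1: X_X__X_X__X_X_X
tick 2: X_X_XX_X_XX_X_X
tick 3: X_X_XX_X_XX_X_X  (fixed point — unchanged through tick 7)
position 14 holds _

_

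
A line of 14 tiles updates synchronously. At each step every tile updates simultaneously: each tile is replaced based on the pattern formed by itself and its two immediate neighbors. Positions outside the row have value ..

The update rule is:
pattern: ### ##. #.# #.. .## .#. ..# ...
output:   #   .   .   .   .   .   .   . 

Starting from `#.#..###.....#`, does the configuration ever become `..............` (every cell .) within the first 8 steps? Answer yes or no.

......#.......
..............
all cells are . at step 2

yes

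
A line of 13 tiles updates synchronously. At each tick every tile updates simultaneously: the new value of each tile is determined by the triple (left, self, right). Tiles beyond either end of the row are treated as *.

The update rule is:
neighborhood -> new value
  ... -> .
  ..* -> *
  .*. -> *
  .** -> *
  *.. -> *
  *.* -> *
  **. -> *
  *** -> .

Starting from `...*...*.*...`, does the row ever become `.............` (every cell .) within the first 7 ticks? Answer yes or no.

*.***.*****.*
***.***...***
..***.**.**..
***.*********
..***........
***.**......*
..*****....**
tick 7 is ..*****....**, still not uniform .

no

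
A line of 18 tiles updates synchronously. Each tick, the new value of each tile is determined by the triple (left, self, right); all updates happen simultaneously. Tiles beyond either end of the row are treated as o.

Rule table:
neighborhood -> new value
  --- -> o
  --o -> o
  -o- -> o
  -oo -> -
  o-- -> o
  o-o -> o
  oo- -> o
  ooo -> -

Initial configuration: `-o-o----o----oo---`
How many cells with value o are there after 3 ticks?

17

tick 1: ooooooooooooo-oooo
tick 2: ------------oo----
tick 3: oooooooooooo-ooooo
count of o: 17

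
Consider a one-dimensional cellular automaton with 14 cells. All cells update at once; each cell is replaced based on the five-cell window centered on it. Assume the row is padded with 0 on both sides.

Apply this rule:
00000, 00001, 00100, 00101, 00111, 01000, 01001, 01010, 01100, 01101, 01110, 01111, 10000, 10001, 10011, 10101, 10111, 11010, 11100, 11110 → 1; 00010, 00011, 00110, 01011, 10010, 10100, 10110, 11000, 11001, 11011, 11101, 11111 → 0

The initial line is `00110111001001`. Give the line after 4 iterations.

01100010010011

iteration 1: 10010111001101
iteration 2: 11010111010110
iteration 3: 01110110110010
iteration 4: 01100010010011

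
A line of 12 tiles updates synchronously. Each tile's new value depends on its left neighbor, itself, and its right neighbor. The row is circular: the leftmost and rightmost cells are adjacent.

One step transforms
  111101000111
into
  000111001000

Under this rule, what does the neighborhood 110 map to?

1

At position 3 the neighborhood is 110; the next row has 1 there.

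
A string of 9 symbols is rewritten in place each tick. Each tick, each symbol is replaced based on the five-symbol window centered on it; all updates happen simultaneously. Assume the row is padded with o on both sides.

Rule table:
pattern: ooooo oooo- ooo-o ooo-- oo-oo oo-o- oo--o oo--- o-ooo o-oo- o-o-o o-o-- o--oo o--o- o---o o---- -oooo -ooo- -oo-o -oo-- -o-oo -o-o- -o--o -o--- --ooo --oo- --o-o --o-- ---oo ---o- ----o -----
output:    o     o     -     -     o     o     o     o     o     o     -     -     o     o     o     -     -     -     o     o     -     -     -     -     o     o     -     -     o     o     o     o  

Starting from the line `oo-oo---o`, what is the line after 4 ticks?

tick 1: o-ooooooo
tick 2: -oo-ooooo
tick 3: ooooo-ooo
tick 4: oooo-oo-o

oooo-oo-o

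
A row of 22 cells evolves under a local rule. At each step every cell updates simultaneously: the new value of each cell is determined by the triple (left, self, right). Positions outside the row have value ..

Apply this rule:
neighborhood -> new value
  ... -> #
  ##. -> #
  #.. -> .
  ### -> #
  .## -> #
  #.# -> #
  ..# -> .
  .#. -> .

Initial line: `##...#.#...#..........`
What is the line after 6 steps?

step 1: ##.#..#..#...#########
step 2: ###........#.#########
step 3: ###.######..##########
step 4: ##########..##########
step 5: ##########..##########  (fixed point — unchanged through step 6)

##########..##########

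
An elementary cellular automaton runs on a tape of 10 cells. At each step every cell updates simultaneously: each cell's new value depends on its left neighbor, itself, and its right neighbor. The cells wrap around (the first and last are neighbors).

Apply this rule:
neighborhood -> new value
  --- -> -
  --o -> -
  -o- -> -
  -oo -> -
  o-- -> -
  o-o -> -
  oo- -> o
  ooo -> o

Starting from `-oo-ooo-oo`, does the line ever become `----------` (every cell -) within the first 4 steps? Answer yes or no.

yes

--o--oo--o
------o---
----------
all cells are - at step 3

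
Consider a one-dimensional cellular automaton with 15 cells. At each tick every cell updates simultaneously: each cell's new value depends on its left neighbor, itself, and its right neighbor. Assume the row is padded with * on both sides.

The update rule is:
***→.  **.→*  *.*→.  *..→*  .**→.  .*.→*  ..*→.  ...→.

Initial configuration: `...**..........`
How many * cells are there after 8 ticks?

tick 1: *...**.........
tick 2: **...**........
tick 3: .**...**.......
tick 4: ..**...**......
tick 5: *..**...**.....
tick 6: **..**...**....
tick 7: .**..**...**...
tick 8: ..**..**...**..
count of *: 6

6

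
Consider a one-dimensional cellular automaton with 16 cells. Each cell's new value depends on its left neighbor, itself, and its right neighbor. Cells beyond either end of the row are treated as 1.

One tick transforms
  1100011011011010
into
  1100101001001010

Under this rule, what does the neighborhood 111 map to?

At position 0 the neighborhood is 111; the next row has 1 there.

1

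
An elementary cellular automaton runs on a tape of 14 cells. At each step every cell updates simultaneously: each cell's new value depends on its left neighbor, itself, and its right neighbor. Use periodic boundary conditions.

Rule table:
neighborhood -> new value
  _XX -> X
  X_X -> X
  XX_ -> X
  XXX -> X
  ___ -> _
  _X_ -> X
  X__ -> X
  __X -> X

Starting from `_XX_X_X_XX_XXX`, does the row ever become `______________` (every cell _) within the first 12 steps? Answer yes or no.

XXXXXXXXXXXXXX
XXXXXXXXXXXXXX  (fixed point — unchanged through step 12)
step 12 is XXXXXXXXXXXXXX, still not uniform _

no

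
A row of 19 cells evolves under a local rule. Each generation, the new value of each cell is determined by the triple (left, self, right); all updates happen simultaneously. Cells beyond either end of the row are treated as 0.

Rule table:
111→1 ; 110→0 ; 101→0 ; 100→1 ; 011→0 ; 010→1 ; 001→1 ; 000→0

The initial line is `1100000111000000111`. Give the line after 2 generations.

generation 1: 0010001010100001010
generation 2: 0111011010110011011

0111011010110011011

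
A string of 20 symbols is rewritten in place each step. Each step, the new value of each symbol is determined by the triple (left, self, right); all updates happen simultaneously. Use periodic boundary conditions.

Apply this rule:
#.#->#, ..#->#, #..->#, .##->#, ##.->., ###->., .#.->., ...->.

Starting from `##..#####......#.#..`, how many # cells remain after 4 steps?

12

#.###....#....#.#.##
.##..#..#.#..#.#.##.
##.##.##.#.##.#.##.#
..##.##.#.##.#.##.##
count of #: 12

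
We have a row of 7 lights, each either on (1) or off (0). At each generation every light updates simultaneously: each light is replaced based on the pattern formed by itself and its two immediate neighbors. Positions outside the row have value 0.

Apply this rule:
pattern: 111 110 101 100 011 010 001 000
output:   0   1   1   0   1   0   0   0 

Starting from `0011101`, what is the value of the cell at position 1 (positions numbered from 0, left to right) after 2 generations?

0

generation 1: 0010110
generation 2: 0001110
position 1 holds 0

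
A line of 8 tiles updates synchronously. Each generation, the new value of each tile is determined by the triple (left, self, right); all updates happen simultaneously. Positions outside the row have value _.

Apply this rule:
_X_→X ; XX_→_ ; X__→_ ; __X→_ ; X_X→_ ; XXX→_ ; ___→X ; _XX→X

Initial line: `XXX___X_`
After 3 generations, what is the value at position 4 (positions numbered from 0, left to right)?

X

X___X_X_
X_X_X_X_
X_X_X_X_
position 4 holds X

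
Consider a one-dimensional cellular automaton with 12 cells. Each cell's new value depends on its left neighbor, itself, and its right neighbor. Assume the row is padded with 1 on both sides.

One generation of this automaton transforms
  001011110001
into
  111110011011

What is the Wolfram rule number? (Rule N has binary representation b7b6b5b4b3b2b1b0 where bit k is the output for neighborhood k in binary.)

126

position 5: 111 → 0  (bit 7 = 0)
position 7: 110 → 1  (bit 6 = 1)
position 3: 101 → 1  (bit 5 = 1)
position 0: 100 → 1  (bit 4 = 1)
position 4: 011 → 1  (bit 3 = 1)
position 2: 010 → 1  (bit 2 = 1)
position 1: 001 → 1  (bit 1 = 1)
position 9: 000 → 0  (bit 0 = 0)
bits b7..b0 = 01111110 = 126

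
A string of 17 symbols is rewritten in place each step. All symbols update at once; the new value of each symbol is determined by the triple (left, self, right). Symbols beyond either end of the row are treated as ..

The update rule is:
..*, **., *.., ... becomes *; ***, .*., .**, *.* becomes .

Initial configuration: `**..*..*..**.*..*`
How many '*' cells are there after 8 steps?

9

step 1: .***.**.**.*..**.
step 2: *..*..*..*..**.**
step 3: .**.**.**.**.*..*
step 4: *.*..*..*..*..**.
step 5: ...**.**.**.**.**
step 6: ***.*..*..*..*..*
step 7: ..*..**.**.**.**.
step 8: **.**.*..*..*..**
count of *: 9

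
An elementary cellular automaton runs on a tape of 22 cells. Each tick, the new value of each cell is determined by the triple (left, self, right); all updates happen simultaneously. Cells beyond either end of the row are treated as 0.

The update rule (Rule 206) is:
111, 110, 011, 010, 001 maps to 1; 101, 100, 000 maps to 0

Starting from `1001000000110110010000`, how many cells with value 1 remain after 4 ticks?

13

tick 1: 1011000001110110110000
tick 2: 1011000011110110110000
tick 3: 1011000111110110110000
tick 4: 1011001111110110110000
count of 1: 13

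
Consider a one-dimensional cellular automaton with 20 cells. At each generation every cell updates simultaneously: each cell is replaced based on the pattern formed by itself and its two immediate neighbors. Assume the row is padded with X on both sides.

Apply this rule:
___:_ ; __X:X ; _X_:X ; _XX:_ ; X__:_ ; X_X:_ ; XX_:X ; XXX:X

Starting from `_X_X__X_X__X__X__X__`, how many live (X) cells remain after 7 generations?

12

_X_X_XX_X_XX_XX_XX_X
_X_X__X_X__X__X__X__  (repeats generation 0; period 2)
generation 7: _X_X_XX_X_XX_XX_XX_X
count of X: 12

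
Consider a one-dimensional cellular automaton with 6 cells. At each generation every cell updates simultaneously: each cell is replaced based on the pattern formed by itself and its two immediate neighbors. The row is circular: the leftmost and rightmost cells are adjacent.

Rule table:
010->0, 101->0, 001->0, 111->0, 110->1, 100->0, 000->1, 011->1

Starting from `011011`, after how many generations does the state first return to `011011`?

1

generation 1: 011011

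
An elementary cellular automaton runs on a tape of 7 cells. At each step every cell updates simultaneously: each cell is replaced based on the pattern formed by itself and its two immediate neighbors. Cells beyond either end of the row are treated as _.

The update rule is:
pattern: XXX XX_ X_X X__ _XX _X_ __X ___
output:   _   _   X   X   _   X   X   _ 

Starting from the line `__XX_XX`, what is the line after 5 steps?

step 1: _X__X__
step 2: XXXXXX_
step 3: ______X
step 4: _____XX
step 5: ____X__

____X__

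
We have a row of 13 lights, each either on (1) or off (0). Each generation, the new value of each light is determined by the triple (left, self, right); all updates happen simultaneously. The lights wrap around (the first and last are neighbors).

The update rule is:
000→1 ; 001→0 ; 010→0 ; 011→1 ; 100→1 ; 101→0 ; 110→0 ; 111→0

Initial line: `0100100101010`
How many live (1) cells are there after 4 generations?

0010010000001
1001001111100
0100101000010
0010000111001
count of 1: 5

5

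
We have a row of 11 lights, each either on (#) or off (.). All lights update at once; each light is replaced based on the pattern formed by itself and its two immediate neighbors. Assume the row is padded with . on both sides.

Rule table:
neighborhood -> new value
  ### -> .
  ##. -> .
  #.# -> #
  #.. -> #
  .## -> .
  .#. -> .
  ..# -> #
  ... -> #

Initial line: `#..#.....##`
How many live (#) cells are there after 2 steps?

step 1: .##.#####..
step 2: #..#.....##
count of #: 4

4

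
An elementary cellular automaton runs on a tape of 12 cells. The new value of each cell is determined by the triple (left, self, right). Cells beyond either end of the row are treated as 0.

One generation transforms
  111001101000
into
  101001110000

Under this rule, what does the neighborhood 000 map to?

At position 10 the neighborhood is 000; the next row has 0 there.

0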